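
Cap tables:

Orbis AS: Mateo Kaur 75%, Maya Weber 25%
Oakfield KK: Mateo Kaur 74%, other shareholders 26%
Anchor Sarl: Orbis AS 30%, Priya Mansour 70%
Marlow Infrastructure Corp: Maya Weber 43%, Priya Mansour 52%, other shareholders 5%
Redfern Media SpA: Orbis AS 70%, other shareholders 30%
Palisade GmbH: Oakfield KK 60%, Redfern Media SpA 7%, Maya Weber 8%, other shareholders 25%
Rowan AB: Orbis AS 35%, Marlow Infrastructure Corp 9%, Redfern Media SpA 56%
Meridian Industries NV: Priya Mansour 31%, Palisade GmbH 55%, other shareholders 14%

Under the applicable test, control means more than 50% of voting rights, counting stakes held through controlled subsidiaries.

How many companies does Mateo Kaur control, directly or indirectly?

6

Mateo holds 75% of Orbis, so Mateo controls Orbis.
Mateo holds 74% of Oakfield, so Mateo controls Oakfield.
Orbis holds 70% of Redfern, so Mateo controls Redfern.
Oakfield and Redfern together hold 60% + 7% = 67% of Palisade, so Mateo controls Palisade.
Orbis and Redfern together hold 35% + 56% = 91% of Rowan, so Mateo controls Rowan.
Palisade holds 55% of Meridian, so Mateo controls Meridian.
No other company's threshold is met.
Mateo controls 6 companies.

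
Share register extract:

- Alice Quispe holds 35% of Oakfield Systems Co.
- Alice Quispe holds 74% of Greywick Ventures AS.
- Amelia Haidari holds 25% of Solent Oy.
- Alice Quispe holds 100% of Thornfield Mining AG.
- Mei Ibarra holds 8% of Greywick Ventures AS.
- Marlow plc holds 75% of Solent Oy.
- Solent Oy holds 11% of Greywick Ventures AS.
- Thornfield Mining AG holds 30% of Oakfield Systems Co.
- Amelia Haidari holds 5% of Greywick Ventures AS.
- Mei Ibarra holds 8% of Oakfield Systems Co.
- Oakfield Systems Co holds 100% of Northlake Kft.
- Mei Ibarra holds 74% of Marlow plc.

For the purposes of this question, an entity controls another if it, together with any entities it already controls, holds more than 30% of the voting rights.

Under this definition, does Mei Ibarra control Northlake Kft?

No

Mei holds 74% of Marlow, so Mei controls Marlow.
Marlow holds 75% of Solent, so Mei controls Solent.
Neither Mei nor any entity Mei controls holds any voting interest in Northlake.
So Mei does not control Northlake.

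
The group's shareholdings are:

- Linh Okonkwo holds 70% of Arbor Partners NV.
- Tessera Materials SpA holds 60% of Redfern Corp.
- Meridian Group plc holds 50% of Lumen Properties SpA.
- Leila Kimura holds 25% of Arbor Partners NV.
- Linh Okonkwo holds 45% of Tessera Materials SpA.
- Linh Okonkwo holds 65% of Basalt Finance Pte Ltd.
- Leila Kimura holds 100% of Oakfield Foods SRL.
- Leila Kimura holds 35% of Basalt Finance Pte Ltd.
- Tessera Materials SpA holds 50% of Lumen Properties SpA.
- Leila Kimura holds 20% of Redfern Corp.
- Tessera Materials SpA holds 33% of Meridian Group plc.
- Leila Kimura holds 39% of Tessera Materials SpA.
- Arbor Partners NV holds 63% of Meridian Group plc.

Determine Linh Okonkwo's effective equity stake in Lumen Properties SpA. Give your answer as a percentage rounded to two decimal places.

51.98%

Linh reaches Lumen along 3 paths.
Via Tessera → Meridian: 45% × 33% × 50% = 7.425%.
Via Arbor → Meridian: 70% × 63% × 50% = 22.05%.
Via Tessera: 45% × 50% = 22.5%.
Total: 7.425% + 22.05% + 22.5% = 51.975%.
Rounded: 51.98%.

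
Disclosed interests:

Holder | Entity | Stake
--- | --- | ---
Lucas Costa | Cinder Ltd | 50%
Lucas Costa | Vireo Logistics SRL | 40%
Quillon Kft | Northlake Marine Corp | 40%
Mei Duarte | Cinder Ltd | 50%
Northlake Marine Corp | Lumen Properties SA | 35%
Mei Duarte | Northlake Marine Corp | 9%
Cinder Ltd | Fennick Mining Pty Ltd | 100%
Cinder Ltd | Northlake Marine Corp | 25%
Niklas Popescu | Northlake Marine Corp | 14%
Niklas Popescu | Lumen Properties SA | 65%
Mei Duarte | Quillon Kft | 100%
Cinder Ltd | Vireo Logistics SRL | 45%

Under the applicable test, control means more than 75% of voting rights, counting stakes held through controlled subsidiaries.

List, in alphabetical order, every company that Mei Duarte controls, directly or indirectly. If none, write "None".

Quillon Kft

Mei holds 100% of Quillon, so Mei controls Quillon.
No other company's threshold is met.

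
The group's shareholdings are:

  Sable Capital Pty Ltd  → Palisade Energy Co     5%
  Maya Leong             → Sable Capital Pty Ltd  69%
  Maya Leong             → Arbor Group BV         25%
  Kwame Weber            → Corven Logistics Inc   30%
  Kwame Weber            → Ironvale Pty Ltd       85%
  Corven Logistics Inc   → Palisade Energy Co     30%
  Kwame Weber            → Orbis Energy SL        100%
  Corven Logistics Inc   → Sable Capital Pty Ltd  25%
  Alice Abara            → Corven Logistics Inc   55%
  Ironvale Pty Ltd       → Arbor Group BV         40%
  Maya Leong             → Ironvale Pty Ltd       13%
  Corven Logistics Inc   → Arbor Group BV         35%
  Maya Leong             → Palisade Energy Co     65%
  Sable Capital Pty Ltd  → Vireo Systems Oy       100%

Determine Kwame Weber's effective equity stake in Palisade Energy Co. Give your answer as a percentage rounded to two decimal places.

9.38%

Kwame reaches Palisade along 2 paths.
Via Corven: 30% × 30% = 9%.
Via Corven → Sable: 30% × 25% × 5% = 0.375%.
Total: 9% + 0.375% = 9.375%.
Rounded: 9.38%.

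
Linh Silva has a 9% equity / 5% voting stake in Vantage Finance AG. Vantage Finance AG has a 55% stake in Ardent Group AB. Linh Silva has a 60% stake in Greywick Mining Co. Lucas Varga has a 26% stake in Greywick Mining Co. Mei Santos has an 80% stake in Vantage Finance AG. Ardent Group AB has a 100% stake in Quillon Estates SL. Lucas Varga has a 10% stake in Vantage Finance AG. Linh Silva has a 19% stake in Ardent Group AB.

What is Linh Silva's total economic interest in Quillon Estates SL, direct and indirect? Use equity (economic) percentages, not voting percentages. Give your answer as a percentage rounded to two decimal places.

Linh reaches Quillon along 2 paths.
Via Vantage → Ardent: 9% × 55% × 100% = 4.95%.
Via Ardent: 19% × 100% = 19%.
Total: 4.95% + 19% = 23.95%.

23.95%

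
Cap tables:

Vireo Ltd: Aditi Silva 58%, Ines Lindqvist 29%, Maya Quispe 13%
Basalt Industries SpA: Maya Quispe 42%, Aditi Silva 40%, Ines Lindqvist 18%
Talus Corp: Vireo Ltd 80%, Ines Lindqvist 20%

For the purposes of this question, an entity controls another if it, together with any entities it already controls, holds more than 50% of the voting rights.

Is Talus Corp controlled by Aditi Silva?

Aditi holds 58% of Vireo, so Aditi controls Vireo.
Vireo holds 80% of Talus, so Aditi controls Talus.

Yes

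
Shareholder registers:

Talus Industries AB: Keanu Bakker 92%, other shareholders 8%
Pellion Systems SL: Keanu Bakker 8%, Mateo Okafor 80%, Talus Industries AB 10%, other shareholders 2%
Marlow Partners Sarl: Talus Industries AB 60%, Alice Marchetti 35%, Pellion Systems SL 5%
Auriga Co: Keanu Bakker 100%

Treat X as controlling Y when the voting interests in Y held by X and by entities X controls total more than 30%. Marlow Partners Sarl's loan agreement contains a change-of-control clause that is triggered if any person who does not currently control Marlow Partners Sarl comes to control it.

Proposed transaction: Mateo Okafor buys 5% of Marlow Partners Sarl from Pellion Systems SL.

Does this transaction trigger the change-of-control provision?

No

The purchase adds only to Mateo's holdings (Pellion's stake shrinks), so Mateo is the only person who could newly come to control Marlow.
Mateo holds 80% of Pellion, so Mateo controls Pellion.
In Marlow, Mateo's side holds only 5%, not > 30%.
So before the transaction, Mateo does not control Marlow.
After the purchase, Mateo holds 5% of Marlow directly, and Pellion's stake falls to 0%.
After the transaction, Mateo's side holds 5% of Marlow, not > 30%, so Mateo still does not control Marlow.
No new person acquires control, so the clause is not triggered.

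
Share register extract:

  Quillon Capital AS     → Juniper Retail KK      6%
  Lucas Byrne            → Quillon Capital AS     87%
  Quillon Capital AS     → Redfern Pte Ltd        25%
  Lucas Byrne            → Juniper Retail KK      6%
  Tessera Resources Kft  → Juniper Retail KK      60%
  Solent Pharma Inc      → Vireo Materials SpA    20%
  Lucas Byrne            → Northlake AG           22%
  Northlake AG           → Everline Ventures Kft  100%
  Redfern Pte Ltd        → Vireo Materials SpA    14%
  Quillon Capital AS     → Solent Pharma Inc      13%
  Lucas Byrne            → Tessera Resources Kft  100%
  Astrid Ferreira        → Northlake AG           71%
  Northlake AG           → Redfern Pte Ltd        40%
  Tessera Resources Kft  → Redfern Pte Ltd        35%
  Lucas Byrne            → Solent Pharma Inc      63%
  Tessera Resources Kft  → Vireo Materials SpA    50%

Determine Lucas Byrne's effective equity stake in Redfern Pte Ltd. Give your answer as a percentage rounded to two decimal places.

Lucas reaches Redfern along 3 paths.
Via Northlake: 22% × 40% = 8.8%.
Via Tessera: 100% × 35% = 35%.
Via Quillon: 87% × 25% = 21.75%.
Total: 8.8% + 35% + 21.75% = 65.55%.

65.55%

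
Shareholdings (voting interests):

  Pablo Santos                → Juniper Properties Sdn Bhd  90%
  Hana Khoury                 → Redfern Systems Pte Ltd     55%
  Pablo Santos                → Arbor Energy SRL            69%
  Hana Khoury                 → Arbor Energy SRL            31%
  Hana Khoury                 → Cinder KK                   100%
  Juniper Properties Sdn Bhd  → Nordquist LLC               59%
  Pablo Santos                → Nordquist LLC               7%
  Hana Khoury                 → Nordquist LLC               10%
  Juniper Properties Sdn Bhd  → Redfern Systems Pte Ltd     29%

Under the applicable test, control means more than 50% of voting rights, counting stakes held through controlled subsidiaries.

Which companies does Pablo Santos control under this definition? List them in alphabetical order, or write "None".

Pablo holds 90% of Juniper, so Pablo controls Juniper.
Pablo holds 69% of Arbor, so Pablo controls Arbor.
Pablo and Juniper together hold 7% + 59% = 66% of Nordquist, so Pablo controls Nordquist.
No other company's threshold is met.

Arbor Energy SRL, Juniper Properties Sdn Bhd, Nordquist LLC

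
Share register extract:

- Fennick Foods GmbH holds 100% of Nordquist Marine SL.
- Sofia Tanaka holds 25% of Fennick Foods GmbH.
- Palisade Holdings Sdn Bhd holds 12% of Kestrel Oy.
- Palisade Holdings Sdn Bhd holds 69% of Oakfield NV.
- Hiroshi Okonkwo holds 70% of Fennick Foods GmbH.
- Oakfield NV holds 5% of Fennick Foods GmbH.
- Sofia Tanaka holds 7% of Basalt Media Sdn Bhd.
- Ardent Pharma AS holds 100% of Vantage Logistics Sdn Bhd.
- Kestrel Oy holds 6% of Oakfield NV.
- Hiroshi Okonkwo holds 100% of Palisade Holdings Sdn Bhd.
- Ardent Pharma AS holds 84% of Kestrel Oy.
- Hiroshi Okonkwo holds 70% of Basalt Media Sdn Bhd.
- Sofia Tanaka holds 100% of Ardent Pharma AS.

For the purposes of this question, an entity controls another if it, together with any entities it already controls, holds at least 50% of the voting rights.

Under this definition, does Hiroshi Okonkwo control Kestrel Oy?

No

Hiroshi holds 100% of Palisade, so Hiroshi controls Palisade.
Hiroshi holds 70% of Basalt, so Hiroshi controls Basalt.
Palisade holds 69% of Oakfield, so Hiroshi controls Oakfield.
Oakfield and Hiroshi together hold 5% + 70% = 75% of Fennick, so Hiroshi controls Fennick.
Fennick holds 100% of Nordquist, so Hiroshi controls Nordquist.
In Kestrel, Hiroshi's side holds only 12%, not ≥ 50%.
So Hiroshi does not control Kestrel.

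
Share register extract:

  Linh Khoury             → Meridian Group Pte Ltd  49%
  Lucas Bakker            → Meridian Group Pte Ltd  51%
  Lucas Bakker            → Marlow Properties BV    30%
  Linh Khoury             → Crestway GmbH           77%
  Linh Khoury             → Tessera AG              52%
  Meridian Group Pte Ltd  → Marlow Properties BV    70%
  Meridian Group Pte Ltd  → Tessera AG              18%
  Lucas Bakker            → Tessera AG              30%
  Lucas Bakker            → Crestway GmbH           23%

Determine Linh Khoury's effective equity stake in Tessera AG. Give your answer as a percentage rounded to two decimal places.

60.82%

Linh reaches Tessera along 2 paths.
Direct stake: 52% = 52%.
Via Meridian: 49% × 18% = 8.82%.
Total: 52% + 8.82% = 60.82%.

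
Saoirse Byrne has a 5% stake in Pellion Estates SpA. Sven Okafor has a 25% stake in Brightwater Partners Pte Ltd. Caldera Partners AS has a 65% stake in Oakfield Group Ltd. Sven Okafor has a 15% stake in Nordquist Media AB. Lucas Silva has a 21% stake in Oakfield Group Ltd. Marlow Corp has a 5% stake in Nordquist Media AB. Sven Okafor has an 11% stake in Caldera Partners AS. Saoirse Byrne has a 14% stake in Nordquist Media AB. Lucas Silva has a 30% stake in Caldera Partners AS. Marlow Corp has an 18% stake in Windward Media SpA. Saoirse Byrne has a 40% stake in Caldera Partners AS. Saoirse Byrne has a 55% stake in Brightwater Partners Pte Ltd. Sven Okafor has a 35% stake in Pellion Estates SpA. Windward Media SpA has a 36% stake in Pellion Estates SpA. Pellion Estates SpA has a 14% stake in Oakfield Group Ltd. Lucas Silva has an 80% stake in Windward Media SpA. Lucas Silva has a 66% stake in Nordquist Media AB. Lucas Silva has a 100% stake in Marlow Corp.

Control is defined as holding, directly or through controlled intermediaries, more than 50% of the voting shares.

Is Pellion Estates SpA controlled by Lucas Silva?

No

Lucas holds 100% of Marlow, so Lucas controls Marlow.
Marlow and Lucas together hold 5% + 66% = 71% of Nordquist, so Lucas controls Nordquist.
Lucas and Marlow together hold 80% + 18% = 98% of Windward, so Lucas controls Windward.
In Pellion, Lucas's side holds only 36%, not > 50%.
So Lucas does not control Pellion.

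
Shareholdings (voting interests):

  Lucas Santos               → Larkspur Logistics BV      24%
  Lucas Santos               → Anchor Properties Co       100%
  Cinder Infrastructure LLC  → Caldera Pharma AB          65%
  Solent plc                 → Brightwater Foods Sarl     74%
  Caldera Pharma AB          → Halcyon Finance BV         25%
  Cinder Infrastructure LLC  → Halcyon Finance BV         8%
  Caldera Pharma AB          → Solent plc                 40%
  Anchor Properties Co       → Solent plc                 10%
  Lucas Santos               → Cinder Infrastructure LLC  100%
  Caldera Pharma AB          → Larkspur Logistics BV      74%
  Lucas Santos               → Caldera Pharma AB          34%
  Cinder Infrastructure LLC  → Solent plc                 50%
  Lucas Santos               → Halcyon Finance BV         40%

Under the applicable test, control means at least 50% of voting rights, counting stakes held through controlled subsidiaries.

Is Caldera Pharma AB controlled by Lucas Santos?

Lucas holds 100% of Cinder, so Lucas controls Cinder.
Lucas and Cinder together hold 34% + 65% = 99% of Caldera, so Lucas controls Caldera.

Yes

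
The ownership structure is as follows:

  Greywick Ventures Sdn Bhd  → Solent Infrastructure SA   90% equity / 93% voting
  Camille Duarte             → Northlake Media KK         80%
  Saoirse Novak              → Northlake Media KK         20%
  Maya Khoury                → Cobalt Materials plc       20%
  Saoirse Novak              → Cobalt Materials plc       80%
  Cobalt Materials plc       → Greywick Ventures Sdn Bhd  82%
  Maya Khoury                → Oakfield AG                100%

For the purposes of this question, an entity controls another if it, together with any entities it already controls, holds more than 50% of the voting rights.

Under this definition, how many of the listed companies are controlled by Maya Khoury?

1

Maya holds 100% of Oakfield, so Maya controls Oakfield.
No other company's threshold is met.
Maya controls 1 company.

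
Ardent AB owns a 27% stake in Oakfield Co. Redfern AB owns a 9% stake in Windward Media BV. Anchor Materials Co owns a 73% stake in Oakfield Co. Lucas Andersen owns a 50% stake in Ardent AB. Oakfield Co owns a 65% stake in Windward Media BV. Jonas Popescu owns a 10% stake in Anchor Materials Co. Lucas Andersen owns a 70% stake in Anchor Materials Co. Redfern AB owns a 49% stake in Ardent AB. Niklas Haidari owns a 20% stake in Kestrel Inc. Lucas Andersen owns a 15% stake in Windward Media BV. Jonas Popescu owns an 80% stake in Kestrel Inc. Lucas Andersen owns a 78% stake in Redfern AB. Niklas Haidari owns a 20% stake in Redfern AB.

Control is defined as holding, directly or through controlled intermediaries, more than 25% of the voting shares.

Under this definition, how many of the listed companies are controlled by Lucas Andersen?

Lucas holds 78% of Redfern, so Lucas controls Redfern.
Lucas holds 70% of Anchor, so Lucas controls Anchor.
Lucas and Redfern together hold 50% + 49% = 99% of Ardent, so Lucas controls Ardent.
Ardent and Anchor together hold 27% + 73% = 100% of Oakfield, so Lucas controls Oakfield.
Lucas and Redfern and Oakfield together hold 15% + 9% + 65% = 89% of Windward, so Lucas controls Windward.
No other company's threshold is met.
Lucas controls 5 companies.

5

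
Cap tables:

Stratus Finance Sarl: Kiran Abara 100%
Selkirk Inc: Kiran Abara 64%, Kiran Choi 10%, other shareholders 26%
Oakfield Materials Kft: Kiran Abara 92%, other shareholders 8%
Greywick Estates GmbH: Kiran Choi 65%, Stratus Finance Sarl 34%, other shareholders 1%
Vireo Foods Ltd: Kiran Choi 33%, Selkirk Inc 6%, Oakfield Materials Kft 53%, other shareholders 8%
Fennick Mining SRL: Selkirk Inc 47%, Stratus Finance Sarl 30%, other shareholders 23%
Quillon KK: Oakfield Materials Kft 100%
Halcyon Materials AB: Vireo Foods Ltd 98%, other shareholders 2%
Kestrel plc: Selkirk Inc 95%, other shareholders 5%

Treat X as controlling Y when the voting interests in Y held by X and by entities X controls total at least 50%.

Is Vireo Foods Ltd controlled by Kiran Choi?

Kiran Choi holds 65% of Greywick, so Kiran Choi controls Greywick.
In Vireo, Kiran Choi's side holds only 33%, not ≥ 50%.
So Kiran Choi does not control Vireo.

No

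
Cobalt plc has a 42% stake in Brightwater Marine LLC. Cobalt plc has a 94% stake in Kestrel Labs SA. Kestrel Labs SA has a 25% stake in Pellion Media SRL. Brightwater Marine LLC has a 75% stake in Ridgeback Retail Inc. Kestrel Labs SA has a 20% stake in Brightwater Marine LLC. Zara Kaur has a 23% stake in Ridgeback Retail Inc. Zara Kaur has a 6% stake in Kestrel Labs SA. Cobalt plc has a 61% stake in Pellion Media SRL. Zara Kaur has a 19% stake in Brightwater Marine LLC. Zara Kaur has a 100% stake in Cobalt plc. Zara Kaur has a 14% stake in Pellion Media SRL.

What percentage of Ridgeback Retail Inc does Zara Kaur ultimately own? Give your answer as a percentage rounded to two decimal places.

83.75%

Zara reaches Ridgeback along 5 paths.
Direct stake: 23% = 23%.
Via Cobalt → Kestrel → Brightwater: 100% × 94% × 20% × 75% = 14.1%.
Via Kestrel → Brightwater: 6% × 20% × 75% = 0.9%.
Via Brightwater: 19% × 75% = 14.25%.
Via Cobalt → Brightwater: 100% × 42% × 75% = 31.5%.
Total: 23% + 14.1% + 0.9% + 14.25% + 31.5% = 83.75%.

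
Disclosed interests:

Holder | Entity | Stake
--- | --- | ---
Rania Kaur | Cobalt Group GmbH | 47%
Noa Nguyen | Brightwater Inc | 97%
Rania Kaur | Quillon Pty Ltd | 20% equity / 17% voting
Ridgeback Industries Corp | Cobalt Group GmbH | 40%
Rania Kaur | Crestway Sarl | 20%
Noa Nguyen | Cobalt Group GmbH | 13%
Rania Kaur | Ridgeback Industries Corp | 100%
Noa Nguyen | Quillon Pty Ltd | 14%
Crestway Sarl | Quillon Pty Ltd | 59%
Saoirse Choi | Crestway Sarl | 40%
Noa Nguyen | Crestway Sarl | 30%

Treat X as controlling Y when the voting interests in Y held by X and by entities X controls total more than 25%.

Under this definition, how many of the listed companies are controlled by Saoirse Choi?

Saoirse holds 40% of Crestway, so Saoirse controls Crestway.
Crestway holds 59% of Quillon, so Saoirse controls Quillon.
No other company's threshold is met.
Saoirse controls 2 companies.

2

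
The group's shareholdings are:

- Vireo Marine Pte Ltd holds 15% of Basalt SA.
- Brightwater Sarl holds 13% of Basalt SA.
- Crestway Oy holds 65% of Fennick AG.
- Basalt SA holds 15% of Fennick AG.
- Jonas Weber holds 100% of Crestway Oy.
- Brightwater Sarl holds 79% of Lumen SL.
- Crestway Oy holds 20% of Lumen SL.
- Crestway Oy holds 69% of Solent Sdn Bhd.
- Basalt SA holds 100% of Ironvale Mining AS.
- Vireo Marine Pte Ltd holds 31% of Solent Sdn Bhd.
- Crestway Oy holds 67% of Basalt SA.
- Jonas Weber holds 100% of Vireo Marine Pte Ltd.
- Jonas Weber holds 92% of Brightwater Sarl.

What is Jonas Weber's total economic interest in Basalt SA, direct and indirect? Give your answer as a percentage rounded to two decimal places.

Jonas reaches Basalt along 3 paths.
Via Vireo: 100% × 15% = 15%.
Via Brightwater: 92% × 13% = 11.96%.
Via Crestway: 100% × 67% = 67%.
Total: 15% + 11.96% + 67% = 93.96%.

93.96%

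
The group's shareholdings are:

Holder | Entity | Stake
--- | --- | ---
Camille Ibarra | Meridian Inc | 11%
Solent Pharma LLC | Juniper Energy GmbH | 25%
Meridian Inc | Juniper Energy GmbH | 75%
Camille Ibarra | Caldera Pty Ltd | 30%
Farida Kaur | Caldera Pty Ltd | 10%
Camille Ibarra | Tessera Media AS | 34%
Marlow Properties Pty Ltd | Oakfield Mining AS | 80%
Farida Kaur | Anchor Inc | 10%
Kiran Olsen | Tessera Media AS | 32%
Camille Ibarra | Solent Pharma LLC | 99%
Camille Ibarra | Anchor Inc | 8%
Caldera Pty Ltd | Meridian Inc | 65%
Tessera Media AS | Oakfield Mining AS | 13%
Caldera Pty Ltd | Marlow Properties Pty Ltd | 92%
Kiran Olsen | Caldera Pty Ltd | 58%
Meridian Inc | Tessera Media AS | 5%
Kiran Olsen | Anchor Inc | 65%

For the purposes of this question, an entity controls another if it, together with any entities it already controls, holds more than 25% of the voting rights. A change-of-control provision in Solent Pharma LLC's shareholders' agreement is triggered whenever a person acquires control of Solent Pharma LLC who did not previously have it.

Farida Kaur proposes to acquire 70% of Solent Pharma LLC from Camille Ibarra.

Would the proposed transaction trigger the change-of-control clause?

Yes

The purchase adds only to Farida's holdings (Camille's stake shrinks), so Farida is the only person who could newly come to control Solent.
Farida's largest direct stake is 10% in Anchor, which does not meet the threshold, so Farida controls no company.
Neither Farida nor any entity Farida controls holds any voting interest in Solent.
So before the transaction, Farida does not control Solent.
After the purchase, Farida holds 70% of Solent directly, and Camille's stake falls to 29%.
Farida holds 70% of Solent, so Farida controls Solent.
Farida did not control Solent before and does after, so the clause is triggered.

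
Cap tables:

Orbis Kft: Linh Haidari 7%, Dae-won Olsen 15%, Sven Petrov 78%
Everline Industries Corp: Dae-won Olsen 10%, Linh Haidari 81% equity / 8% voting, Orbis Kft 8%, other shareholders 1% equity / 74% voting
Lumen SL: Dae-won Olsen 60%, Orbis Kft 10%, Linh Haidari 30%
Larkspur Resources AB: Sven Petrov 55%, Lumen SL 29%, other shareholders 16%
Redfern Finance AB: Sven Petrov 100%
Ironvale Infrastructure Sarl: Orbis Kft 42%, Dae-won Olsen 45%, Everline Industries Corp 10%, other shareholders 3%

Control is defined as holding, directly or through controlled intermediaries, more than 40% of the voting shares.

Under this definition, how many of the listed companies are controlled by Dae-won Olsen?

Dae-won holds 60% of Lumen, so Dae-won controls Lumen.
Dae-won holds 45% of Ironvale, so Dae-won controls Ironvale.
No other company's threshold is met.
Dae-won controls 2 companies.

2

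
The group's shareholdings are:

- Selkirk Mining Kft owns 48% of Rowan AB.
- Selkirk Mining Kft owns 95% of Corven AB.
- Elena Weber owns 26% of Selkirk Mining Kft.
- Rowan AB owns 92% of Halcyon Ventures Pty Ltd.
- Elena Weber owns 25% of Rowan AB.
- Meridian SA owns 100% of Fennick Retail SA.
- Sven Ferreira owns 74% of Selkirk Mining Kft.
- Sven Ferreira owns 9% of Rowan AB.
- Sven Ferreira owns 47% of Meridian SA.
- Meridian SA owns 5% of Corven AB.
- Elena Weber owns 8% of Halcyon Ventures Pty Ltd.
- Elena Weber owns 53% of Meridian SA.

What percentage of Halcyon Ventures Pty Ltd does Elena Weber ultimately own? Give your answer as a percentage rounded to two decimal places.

42.48%

Elena reaches Halcyon along 3 paths.
Via Rowan: 25% × 92% = 23%.
Via Selkirk → Rowan: 26% × 48% × 92% = 11.4816%.
Direct stake: 8% = 8%.
Total: 23% + 11.4816% + 8% = 42.4816%.
Rounded: 42.48%.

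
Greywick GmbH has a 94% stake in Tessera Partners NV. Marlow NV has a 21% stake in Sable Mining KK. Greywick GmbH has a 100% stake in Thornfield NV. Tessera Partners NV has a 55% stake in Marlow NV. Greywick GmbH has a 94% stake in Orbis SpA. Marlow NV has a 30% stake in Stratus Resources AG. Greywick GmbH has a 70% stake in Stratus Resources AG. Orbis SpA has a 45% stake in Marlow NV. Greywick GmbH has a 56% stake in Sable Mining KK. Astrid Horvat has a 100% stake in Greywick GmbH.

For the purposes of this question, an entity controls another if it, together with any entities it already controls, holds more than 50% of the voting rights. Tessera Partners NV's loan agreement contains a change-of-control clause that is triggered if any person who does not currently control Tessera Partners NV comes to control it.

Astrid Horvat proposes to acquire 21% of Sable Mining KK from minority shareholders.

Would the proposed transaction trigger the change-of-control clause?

The purchase changes only Astrid's holdings, so Astrid is the only person who could newly come to control Tessera.
Astrid holds 100% of Greywick, so Astrid controls Greywick.
Greywick holds 94% of Tessera, so Astrid controls Tessera.
So Astrid already controls Tessera before the transaction.
After the purchase, Astrid holds 21% of Sable directly.
Astrid controlled Tessera already, so this is not a new person acquiring control; every other person's position is unchanged or reduced.
No new person acquires control, so the clause is not triggered.

No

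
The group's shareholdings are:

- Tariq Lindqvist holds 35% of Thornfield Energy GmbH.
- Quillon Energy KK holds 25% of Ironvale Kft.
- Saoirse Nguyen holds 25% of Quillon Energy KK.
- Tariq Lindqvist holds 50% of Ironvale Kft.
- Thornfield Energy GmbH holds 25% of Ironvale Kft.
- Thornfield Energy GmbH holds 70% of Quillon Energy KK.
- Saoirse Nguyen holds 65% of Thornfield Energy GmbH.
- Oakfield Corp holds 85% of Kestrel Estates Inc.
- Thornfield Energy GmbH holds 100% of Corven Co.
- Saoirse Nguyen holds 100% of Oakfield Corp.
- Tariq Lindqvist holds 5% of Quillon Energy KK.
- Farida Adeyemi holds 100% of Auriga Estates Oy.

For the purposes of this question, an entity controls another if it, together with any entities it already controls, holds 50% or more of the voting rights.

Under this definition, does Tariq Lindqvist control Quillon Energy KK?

Tariq holds 50% of Ironvale, so Tariq controls Ironvale.
In Quillon, Tariq's side holds only 5%, not ≥ 50%.
So Tariq does not control Quillon.

No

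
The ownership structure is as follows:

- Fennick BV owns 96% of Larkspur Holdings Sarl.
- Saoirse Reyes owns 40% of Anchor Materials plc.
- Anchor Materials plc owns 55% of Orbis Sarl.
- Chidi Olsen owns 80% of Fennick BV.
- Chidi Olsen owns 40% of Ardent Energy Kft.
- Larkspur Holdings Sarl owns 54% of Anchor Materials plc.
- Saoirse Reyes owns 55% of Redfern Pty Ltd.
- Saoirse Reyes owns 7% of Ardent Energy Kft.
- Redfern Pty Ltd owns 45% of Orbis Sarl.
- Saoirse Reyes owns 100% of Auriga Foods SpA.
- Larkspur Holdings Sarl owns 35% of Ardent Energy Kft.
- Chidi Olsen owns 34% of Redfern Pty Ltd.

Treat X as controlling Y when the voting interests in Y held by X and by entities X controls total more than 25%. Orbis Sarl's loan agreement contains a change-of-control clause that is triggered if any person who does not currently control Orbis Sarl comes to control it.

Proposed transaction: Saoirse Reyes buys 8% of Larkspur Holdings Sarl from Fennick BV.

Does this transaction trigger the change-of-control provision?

The purchase adds only to Saoirse's holdings (Fennick's stake shrinks), so Saoirse is the only person who could newly come to control Orbis.
Saoirse holds 55% of Redfern, so Saoirse controls Redfern.
Saoirse holds 40% of Anchor, so Saoirse controls Anchor.
Redfern and Anchor together hold 45% + 55% = 100% of Orbis, so Saoirse controls Orbis.
So Saoirse already controls Orbis before the transaction.
After the purchase, Saoirse holds 8% of Larkspur directly, and Fennick's stake falls to 88%.
Saoirse controlled Orbis already, so this is not a new person acquiring control; every other person's position is unchanged or reduced.
No new person acquires control, so the clause is not triggered.

No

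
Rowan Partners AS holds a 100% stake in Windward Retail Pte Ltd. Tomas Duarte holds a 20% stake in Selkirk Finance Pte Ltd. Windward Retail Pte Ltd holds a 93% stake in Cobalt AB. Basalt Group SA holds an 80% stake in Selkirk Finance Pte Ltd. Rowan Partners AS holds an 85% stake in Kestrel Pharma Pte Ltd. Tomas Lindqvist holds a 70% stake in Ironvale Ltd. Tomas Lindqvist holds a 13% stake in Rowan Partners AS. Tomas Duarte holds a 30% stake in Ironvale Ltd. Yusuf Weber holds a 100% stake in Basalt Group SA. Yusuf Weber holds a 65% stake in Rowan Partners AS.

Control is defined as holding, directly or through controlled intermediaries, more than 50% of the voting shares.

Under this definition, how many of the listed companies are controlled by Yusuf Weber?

6

Yusuf holds 65% of Rowan, so Yusuf controls Rowan.
Yusuf holds 100% of Basalt, so Yusuf controls Basalt.
Rowan holds 100% of Windward, so Yusuf controls Windward.
Rowan holds 85% of Kestrel, so Yusuf controls Kestrel.
Windward holds 93% of Cobalt, so Yusuf controls Cobalt.
Basalt holds 80% of Selkirk, so Yusuf controls Selkirk.
No other company's threshold is met.
Yusuf controls 6 companies.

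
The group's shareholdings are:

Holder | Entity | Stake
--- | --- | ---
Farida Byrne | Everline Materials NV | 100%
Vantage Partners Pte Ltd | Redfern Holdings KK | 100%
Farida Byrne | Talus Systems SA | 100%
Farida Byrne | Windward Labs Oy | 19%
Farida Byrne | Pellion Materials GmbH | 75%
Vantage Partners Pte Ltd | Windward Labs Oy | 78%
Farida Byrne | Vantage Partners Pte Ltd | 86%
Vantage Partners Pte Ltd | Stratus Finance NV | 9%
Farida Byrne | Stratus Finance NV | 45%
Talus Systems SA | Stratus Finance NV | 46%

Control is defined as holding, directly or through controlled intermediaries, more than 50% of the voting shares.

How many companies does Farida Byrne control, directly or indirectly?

Farida holds 75% of Pellion, so Farida controls Pellion.
Farida holds 100% of Everline, so Farida controls Everline.
Farida holds 86% of Vantage, so Farida controls Vantage.
Farida holds 100% of Talus, so Farida controls Talus.
Vantage and Farida and Talus together hold 9% + 45% + 46% = 100% of Stratus, so Farida controls Stratus.
Vantage and Farida together hold 78% + 19% = 97% of Windward, so Farida controls Windward.
Vantage holds 100% of Redfern, so Farida controls Redfern.
Farida controls 7 companies.

7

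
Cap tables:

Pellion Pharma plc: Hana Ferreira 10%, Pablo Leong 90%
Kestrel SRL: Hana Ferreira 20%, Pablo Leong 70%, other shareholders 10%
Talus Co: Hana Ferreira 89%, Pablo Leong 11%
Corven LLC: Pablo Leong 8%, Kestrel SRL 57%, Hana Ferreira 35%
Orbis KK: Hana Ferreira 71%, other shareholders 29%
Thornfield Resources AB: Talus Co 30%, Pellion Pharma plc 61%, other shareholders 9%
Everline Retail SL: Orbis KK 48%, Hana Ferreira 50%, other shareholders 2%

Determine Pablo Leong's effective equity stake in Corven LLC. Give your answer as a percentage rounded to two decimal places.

47.90%

Pablo reaches Corven along 2 paths.
Direct stake: 8% = 8%.
Via Kestrel: 70% × 57% = 39.9%.
Total: 8% + 39.9% = 47.9%.
Rounded: 47.90%.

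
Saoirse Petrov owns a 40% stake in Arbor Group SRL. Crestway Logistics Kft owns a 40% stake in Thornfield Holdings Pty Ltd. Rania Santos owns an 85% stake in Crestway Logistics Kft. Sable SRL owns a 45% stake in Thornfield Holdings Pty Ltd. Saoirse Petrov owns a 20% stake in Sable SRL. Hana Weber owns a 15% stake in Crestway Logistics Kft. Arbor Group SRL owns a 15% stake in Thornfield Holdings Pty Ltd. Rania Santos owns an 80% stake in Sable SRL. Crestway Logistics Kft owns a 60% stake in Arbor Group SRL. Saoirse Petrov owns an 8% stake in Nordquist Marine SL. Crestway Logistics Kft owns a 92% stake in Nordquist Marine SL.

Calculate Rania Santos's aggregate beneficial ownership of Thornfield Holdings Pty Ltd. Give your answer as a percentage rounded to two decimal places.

77.65%

Rania reaches Thornfield along 3 paths.
Via Crestway → Arbor: 85% × 60% × 15% = 7.65%.
Via Sable: 80% × 45% = 36%.
Via Crestway: 85% × 40% = 34%.
Total: 7.65% + 36% + 34% = 77.65%.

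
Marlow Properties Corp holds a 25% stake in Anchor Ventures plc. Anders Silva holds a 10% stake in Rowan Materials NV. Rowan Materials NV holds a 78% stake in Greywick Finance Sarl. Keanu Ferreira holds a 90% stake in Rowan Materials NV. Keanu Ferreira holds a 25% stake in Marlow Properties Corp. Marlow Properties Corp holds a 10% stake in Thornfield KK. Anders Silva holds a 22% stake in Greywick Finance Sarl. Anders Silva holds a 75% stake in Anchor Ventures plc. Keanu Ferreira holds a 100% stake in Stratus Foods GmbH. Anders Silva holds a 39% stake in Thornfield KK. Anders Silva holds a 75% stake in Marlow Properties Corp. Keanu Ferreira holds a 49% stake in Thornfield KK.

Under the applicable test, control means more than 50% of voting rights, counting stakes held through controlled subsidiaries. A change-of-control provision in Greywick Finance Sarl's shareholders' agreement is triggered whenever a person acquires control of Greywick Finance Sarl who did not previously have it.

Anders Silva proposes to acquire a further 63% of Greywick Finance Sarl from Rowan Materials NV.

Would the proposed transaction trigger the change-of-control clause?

The purchase adds only to Anders's holdings (Rowan's stake shrinks), so Anders is the only person who could newly come to control Greywick.
Anders holds 75% of Marlow, so Anders controls Marlow.
Anders and Marlow together hold 75% + 25% = 100% of Anchor, so Anders controls Anchor.
In Greywick, Anders's side holds only 22%, not > 50%.
So before the transaction, Anders does not control Greywick.
After the purchase, Anders's direct stake in Greywick rises to 22% + 63% = 85%, and Rowan's stake falls to 15%.
Anders holds 85% of Greywick, so Anders controls Greywick.
Anders did not control Greywick before and does after, so the clause is triggered.

Yes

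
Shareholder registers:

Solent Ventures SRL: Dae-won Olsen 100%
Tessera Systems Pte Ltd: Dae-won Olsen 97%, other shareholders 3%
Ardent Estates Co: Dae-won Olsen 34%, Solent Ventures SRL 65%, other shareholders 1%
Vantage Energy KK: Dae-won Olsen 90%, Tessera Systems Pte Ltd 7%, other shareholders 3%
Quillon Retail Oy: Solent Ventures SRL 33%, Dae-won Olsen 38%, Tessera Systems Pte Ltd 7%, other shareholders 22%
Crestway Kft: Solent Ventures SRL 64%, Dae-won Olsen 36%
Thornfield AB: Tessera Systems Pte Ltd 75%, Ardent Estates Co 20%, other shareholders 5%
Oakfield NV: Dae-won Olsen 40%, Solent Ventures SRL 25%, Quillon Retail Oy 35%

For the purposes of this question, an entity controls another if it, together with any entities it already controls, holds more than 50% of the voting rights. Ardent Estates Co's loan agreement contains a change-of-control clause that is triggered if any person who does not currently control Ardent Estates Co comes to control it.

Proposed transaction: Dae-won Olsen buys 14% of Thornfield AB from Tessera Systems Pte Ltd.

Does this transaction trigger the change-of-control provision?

The purchase adds only to Dae-won's holdings (Tessera's stake shrinks), so Dae-won is the only person who could newly come to control Ardent.
Dae-won holds 100% of Solent, so Dae-won controls Solent.
Dae-won and Solent together hold 34% + 65% = 99% of Ardent, so Dae-won controls Ardent.
So Dae-won already controls Ardent before the transaction.
After the purchase, Dae-won holds 14% of Thornfield directly, and Tessera's stake falls to 61%.
Dae-won controlled Ardent already, so this is not a new person acquiring control; every other person's position is unchanged or reduced.
No new person acquires control, so the clause is not triggered.

No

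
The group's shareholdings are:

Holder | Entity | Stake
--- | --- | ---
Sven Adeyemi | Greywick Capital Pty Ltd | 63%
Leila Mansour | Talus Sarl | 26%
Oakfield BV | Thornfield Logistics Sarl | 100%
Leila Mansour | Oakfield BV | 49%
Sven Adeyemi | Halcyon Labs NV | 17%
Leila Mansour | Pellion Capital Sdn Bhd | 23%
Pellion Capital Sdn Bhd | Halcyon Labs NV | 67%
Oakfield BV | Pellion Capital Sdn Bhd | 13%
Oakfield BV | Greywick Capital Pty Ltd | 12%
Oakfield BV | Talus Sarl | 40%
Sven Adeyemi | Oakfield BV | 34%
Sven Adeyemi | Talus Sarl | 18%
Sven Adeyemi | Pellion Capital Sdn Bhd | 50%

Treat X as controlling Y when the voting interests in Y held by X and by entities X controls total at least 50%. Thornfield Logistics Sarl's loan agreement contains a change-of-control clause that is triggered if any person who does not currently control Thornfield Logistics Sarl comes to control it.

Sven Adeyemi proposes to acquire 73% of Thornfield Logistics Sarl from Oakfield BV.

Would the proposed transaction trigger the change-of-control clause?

Yes

The purchase adds only to Sven's holdings (Oakfield's stake shrinks), so Sven is the only person who could newly come to control Thornfield.
Sven holds 50% of Pellion, so Sven controls Pellion.
Sven holds 63% of Greywick, so Sven controls Greywick.
Sven and Pellion together hold 17% + 67% = 84% of Halcyon, so Sven controls Halcyon.
Neither Sven nor any entity Sven controls holds any voting interest in Thornfield.
So before the transaction, Sven does not control Thornfield.
After the purchase, Sven holds 73% of Thornfield directly, and Oakfield's stake falls to 27%.
Sven holds 73% of Thornfield, so Sven controls Thornfield.
Sven did not control Thornfield before and does after, so the clause is triggered.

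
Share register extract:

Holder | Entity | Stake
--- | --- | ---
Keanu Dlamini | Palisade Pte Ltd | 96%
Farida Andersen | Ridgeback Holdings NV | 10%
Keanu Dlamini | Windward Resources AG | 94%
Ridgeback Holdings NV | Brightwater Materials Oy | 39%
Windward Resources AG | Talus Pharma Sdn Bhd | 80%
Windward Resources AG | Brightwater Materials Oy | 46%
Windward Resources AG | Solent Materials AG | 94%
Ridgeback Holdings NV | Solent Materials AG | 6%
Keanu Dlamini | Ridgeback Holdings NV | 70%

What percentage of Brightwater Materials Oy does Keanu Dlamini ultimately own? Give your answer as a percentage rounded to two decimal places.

70.54%

Keanu reaches Brightwater along 2 paths.
Via Windward: 94% × 46% = 43.24%.
Via Ridgeback: 70% × 39% = 27.3%.
Total: 43.24% + 27.3% = 70.54%.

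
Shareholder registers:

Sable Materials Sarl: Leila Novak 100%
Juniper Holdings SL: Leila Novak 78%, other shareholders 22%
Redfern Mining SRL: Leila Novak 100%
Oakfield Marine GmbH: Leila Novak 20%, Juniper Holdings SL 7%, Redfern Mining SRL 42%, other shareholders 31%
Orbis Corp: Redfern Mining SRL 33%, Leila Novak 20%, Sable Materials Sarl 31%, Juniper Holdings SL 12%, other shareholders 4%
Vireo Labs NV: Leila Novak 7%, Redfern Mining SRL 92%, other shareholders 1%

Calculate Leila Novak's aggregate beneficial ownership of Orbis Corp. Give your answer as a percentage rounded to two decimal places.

Leila reaches Orbis along 4 paths.
Via Redfern: 100% × 33% = 33%.
Direct stake: 20% = 20%.
Via Sable: 100% × 31% = 31%.
Via Juniper: 78% × 12% = 9.36%.
Total: 33% + 20% + 31% + 9.36% = 93.36%.

93.36%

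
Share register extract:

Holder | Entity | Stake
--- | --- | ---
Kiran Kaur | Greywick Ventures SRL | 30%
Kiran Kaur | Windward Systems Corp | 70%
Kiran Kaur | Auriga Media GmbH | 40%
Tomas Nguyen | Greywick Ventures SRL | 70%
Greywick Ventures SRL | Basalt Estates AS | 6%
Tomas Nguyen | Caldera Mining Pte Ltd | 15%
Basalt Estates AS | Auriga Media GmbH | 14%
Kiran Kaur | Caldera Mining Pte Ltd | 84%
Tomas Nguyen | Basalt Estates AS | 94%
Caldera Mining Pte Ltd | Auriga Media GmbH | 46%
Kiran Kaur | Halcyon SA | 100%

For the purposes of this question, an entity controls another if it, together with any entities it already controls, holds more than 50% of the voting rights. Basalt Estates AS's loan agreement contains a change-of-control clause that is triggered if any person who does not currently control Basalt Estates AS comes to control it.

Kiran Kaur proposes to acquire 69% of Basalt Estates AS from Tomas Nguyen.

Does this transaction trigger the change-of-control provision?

Yes

The purchase adds only to Kiran's holdings (Tomas's stake shrinks), so Kiran is the only person who could newly come to control Basalt.
Kiran holds 84% of Caldera, so Kiran controls Caldera.
Kiran holds 100% of Halcyon, so Kiran controls Halcyon.
Kiran holds 70% of Windward, so Kiran controls Windward.
Caldera and Kiran together hold 46% + 40% = 86% of Auriga, so Kiran controls Auriga.
Neither Kiran nor any entity Kiran controls holds any voting interest in Basalt.
So before the transaction, Kiran does not control Basalt.
After the purchase, Kiran holds 69% of Basalt directly, and Tomas's stake falls to 25%.
Kiran holds 69% of Basalt, so Kiran controls Basalt.
Kiran did not control Basalt before and does after, so the clause is triggered.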